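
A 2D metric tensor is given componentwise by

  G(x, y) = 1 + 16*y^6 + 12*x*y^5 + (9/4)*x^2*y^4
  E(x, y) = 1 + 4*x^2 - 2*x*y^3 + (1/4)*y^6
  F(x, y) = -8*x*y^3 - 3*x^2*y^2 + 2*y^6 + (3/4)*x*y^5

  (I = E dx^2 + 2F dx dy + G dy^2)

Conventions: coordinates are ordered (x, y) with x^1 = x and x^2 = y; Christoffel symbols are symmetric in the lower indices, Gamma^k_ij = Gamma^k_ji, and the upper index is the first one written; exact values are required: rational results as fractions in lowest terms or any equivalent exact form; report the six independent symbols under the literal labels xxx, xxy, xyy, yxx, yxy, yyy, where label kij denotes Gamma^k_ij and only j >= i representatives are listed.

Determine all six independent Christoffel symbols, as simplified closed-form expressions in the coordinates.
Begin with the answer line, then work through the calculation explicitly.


Answer: Gamma_xxx = (16*x - 4*y^3)/(9*x^2*y^4 + 16*x^2 + 48*x*y^5 - 8*x*y^3 + 65*y^6 + 4), Gamma_xxy = (-12*x*y^2 + 3*y^5)/(9*x^2*y^4 + 16*x^2 + 48*x*y^5 - 8*x*y^3 + 65*y^6 + 4), Gamma_xyy = (-24*x^2*y + 6*x*y^4 - 96*x*y^2 + 24*y^5)/(9*x^2*y^4 + 16*x^2 + 48*x*y^5 - 8*x*y^3 + 65*y^6 + 4), Gamma_yxx = (-12*x*y^2 - 32*y^3)/(9*x^2*y^4 + 16*x^2 + 48*x*y^5 - 8*x*y^3 + 65*y^6 + 4), Gamma_yxy = (9*x*y^4 + 24*y^5)/(9*x^2*y^4 + 16*x^2 + 48*x*y^5 - 8*x*y^3 + 65*y^6 + 4), Gamma_yyy = (18*x^2*y^3 + 120*x*y^4 + 192*y^5)/(9*x^2*y^4 + 16*x^2 + 48*x*y^5 - 8*x*y^3 + 65*y^6 + 4)

E = 1 + 4*x^2 - 2*x*y^3 + (1/4)*y^6; F = -8*x*y^3 - 3*x^2*y^2 + 2*y^6 + (3/4)*x*y^5; G = 1 + 16*y^6 + 12*x*y^5 + (9/4)*x^2*y^4
Gamma^k_ij = (1/2) g^{kl} (d_i g_jl + d_j g_il - d_l g_ij), with g^inv = (1/(EG-F^2)) [[G, -F], [-F, E]]
first partials: E_x = 8*x - 2*y^3, E_y = -6*x*y^2 + (3/2)*y^5, F_x = -8*y^3 - 6*x*y^2 + (3/4)*y^5, F_y = -24*x*y^2 - 6*x^2*y + 12*y^5 + (15/4)*x*y^4, G_x = 12*y^5 + (9/2)*x*y^4, G_y = 96*y^5 + 60*x*y^4 + 9*x^2*y^3
D = EG - F^2 = 1 + 4*x^2 - 2*x*y^3 + (65/4)*y^6 + 12*x*y^5 + (9/4)*x^2*y^4
expanded: Gamma^x_xx = (G E_x - 2F F_x + F E_y)/(2D), Gamma^x_xy = (G E_y - F G_x)/(2D), Gamma^x_yy = (2G F_y - G G_x - F G_y)/(2D), Gamma^y_xx = (2E F_x - E E_y - F E_x)/(2D), Gamma^y_xy = (E G_x - F E_y)/(2D), Gamma^y_yy = (E G_y - 2F F_y + F G_x)/(2D); substitute and cancel common factors


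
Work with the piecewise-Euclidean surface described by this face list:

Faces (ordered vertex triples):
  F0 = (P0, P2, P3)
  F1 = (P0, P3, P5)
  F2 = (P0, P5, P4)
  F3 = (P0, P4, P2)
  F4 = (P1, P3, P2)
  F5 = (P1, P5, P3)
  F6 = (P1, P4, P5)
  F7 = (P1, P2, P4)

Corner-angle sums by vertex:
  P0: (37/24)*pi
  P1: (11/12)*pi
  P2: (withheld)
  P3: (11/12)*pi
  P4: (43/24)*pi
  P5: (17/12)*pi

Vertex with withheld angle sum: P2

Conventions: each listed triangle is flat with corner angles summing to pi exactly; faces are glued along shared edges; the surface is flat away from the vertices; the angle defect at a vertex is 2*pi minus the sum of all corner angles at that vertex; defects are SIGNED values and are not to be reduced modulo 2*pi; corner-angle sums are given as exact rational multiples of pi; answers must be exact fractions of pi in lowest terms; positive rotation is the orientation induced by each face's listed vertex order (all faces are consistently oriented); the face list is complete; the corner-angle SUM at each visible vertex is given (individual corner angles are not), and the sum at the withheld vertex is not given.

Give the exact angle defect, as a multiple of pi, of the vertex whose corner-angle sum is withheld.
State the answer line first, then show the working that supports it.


Answer: defect(P2) = (7/12)*pi

V = 6, E = 12, F = 8; chi = V - E + F = 2
Gauss-Bonnet: total defect = 2*pi*chi = 4*pi; visible defects sum to (41/12)*pi


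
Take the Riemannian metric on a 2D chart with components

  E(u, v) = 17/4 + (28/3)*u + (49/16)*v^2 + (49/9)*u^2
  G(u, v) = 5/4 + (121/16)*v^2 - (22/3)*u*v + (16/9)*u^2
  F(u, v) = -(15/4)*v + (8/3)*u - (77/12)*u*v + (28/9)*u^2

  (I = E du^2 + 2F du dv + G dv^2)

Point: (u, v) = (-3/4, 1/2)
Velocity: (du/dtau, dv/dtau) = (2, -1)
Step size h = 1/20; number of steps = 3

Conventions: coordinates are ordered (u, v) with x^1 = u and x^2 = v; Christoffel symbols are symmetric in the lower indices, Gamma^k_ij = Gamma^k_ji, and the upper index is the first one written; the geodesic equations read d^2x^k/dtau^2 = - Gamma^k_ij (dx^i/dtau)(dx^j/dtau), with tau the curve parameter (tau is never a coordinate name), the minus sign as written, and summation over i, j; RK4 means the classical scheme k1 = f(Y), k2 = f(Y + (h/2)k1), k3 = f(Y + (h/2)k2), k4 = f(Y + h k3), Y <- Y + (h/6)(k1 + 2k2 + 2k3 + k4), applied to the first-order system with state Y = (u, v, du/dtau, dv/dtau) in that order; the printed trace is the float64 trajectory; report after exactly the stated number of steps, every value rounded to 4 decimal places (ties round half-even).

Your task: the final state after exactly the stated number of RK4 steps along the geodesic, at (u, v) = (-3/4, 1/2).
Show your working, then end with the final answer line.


f(Y) = (du/dtau, dv/dtau, -Gamma^u_ij Y'^i Y'^j, -Gamma^v_ij Y'^i Y'^j) with the Gammas evaluated at the stage position; h = 0.050000; intermediate values shown to 6 dp
step 0: u = -0.7500, v = 0.5000, du/dtau = 2.0000, dv/dtau = -1.0000
step 1:
  k1: at (u, v) = (-0.750000, 0.500000), (du/dtau, dv/dtau) = (2.000000, -1.000000); Gamma_uuu = 0.804783, Gamma_uuv = 1.556751, Gamma_uvv = 3.714998, Gamma_vuu = -1.010928, Gamma_vuv = -0.523102, Gamma_vvv = 0.796213; k1 = (2.000000, -1.000000, -0.707125, 1.155091)
  k2: at (u, v) = (-0.700000, 0.475000), (du/dtau, dv/dtau) = (1.982322, -0.971123); Gamma_uuu = 0.804818, Gamma_uuv = 1.357151, Gamma_uvv = 3.457191, Gamma_vuu = -0.989445, Gamma_vuv = -0.478759, Gamma_vvv = 0.977386; k2 = (1.982322, -0.971123, -1.197779, 1.123072)
  k3: at (u, v) = (-0.700442, 0.475722), (du/dtau, dv/dtau) = (1.970056, -0.971923); Gamma_uuu = 0.803996, Gamma_uuv = 1.358679, Gamma_uvv = 3.456325, Gamma_vuu = -0.989490, Gamma_vuv = -0.478998, Gamma_vvv = 0.975270; k3 = (1.970056, -0.971923, -1.182325, 1.084739)
  k4: at (u, v) = (-0.651497, 0.451404), (du/dtau, dv/dtau) = (1.940884, -0.945763); Gamma_uuu = 0.820122, Gamma_uuv = 1.161596, Gamma_uvv = 3.167447, Gamma_vuu = -0.961653, Gamma_vuv = -0.448053, Gamma_vvv = 1.141204; k4 = (1.940884, -0.945763, -1.658114, 0.956895)
  Y <- Y + (h/6)(k1 + 2k2 + 2k3 + k4): u = -0.6513, v = 0.4514, du/dtau = 1.9406, dv/dtau = -0.9456
step 2:
  k1: at (u, v) = (-0.651286, 0.451401), (du/dtau, dv/dtau) = (1.940621, -0.945603); Gamma_uuu = 0.820060, Gamma_uuv = 1.160758, Gamma_uvv = 3.165583, Gamma_vuu = -0.961496, Gamma_vuv = -0.447930, Gamma_vvv = 1.141738; k1 = (1.940621, -0.945603, -1.658796, 0.956145)
  k2: at (u, v) = (-0.602771, 0.427761), (du/dtau, dv/dtau) = (1.899151, -0.921700); Gamma_uuu = 0.852274, Gamma_uuv = 0.968712, Gamma_uvv = 2.844568, Gamma_vuu = -0.923521, Gamma_vuv = -0.430662, Gamma_vvv = 1.287814; k2 = (1.899151, -0.921700, -2.099152, 0.729195)
  k3: at (u, v) = (-0.603808, 0.428359), (du/dtau, dv/dtau) = (1.888142, -0.927373); Gamma_uuu = 0.851240, Gamma_uuv = 0.972797, Gamma_uvv = 2.851357, Gamma_vuu = -0.924472, Gamma_vuv = -0.430867, Gamma_vvv = 1.284773; k3 = (1.888142, -0.927373, -2.080206, 0.681979)
  k4: at (u, v) = (-0.556879, 0.405033), (du/dtau, dv/dtau) = (1.836611, -0.911504); Gamma_uuu = 0.898726, Gamma_uuv = 0.794480, Gamma_uvv = 2.517118, Gamma_vuu = -0.874334, Gamma_vuv = -0.426952, Gamma_vvv = 1.404280; k4 = (1.836611, -0.911504, -2.462809, 0.353016)
  Y <- Y + (h/6)(k1 + 2k2 + 2k3 + k4): u = -0.5567, v = 0.4051, du/dtau = 1.8366, dv/dtau = -0.9112
step 3:
  k1: at (u, v) = (-0.556688, 0.405107), (du/dtau, dv/dtau) = (1.836619, -0.911174); Gamma_uuu = 0.898597, Gamma_uuv = 0.793938, Gamma_uvv = 2.515255, Gamma_vuu = -0.874155, Gamma_vuv = -0.426910, Gamma_vvv = 1.404426; k1 = (1.836619, -0.911174, -2.462100, 0.353811)
  k2: at (u, v) = (-0.510772, 0.382328), (du/dtau, dv/dtau) = (1.775066, -0.902329); Gamma_uuu = 0.958773, Gamma_uuv = 0.631493, Gamma_uvv = 2.168458, Gamma_vuu = -0.807911, Gamma_vuv = -0.434745, Gamma_vvv = 1.493534; k2 = (1.775066, -0.902329, -2.763593, -0.063072)
  k3: at (u, v) = (-0.512311, 0.382549), (du/dtau, dv/dtau) = (1.767529, -0.912751); Gamma_uuu = 0.957820, Gamma_uuv = 0.636034, Gamma_uvv = 2.181088, Gamma_vuu = -0.810070, Gamma_vuv = -0.434524, Gamma_vvv = 1.491898; k3 = (1.767529, -0.912751, -2.757232, -0.114183)
  k4: at (u, v) = (-0.468311, 0.359470), (du/dtau, dv/dtau) = (1.698757, -0.916883); Gamma_uuu = 1.028838, Gamma_uuv = 0.492972, Gamma_uvv = 1.837078, Gamma_vuu = -0.726021, Gamma_vuv = -0.451578, Gamma_vvv = 1.549563; k4 = (1.698757, -0.916883, -2.977712, -0.614268)
  Y <- Y + (h/6)(k1 + 2k2 + 2k3 + k4): u = -0.4682, v = 0.3596, du/dtau = 1.6993, dv/dtau = -0.9163

Answer: u = -0.4682, v = 0.3596, du/dtau = 1.6993, dv/dtau = -0.9163


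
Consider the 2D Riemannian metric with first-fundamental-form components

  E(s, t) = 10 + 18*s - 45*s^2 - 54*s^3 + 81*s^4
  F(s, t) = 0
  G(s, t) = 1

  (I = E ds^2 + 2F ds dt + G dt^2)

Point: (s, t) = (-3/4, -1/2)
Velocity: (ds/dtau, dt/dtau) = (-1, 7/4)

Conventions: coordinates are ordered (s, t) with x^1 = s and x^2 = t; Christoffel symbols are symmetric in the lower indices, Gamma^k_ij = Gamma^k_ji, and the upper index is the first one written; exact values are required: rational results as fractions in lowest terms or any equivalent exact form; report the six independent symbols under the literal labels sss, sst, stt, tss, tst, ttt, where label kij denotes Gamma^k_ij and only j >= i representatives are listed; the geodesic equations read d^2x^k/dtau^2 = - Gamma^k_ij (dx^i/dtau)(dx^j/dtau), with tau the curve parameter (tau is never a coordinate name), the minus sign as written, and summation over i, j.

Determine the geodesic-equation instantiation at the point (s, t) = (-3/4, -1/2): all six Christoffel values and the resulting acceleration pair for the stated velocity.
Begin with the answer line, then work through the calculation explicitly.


Answer: Gamma_sss = -18216/5017, Gamma_sst = 0, Gamma_stt = 0, Gamma_tss = 0, Gamma_tst = 0, Gamma_ttt = 0; accelerations (d^2s/dtau^2, d^2t/dtau^2) = (18216/5017, 0)

E = 5017/256, F = 0, G = 1 at the point
E_s = -2277/16, E_t = 0, F_s = 0, F_t = 0, G_s = 0, G_t = 0
EG - F^2 = 5017/256;  g^inv = (256/5017) * [[1, 0], [0, 5017/256]]
first-kind symbols [ij,l] = (1/2)(d_i g_jl + d_j g_il - d_l g_ij): [ss,s] = E_s/2 = -2277/32, [ss,t] = F_s - E_t/2 = 0, [st,s] = E_t/2 = 0, [st,t] = G_s/2 = 0, [tt,s] = F_t - G_s/2 = 0, [tt,t] = G_t/2 = 0
Gamma^s_ij = (G*[ij,s] - F*[ij,t])/(EG - F^2), Gamma^t_ij = (E*[ij,t] - F*[ij,s])/(EG - F^2)
Gamma_sss = -18216/5017, Gamma_sst = 0, Gamma_stt = 0, Gamma_tss = 0, Gamma_tst = 0, Gamma_ttt = 0
d^2s/dtau^2 = -(Gamma_sss*(-1)^2 + 2*Gamma_sst*(-1)*(7/4) + Gamma_stt*(7/4)^2) = 18216/5017
d^2t/dtau^2 = -(Gamma_tss*(-1)^2 + 2*Gamma_tst*(-1)*(7/4) + Gamma_ttt*(7/4)^2) = 0


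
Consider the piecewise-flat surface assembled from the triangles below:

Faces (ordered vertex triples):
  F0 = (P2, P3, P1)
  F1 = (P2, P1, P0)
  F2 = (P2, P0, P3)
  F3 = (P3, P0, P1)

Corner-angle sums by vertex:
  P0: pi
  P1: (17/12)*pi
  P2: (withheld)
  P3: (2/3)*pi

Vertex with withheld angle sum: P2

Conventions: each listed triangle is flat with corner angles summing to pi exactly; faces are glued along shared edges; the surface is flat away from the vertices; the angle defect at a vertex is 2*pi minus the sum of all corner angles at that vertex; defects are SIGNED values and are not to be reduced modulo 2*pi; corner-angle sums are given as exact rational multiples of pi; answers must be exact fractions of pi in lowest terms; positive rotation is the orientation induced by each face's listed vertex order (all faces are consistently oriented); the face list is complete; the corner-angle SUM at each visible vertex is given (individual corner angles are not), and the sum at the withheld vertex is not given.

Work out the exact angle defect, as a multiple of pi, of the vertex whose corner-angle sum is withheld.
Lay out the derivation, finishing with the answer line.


V = 4, E = 6, F = 4; chi = V - E + F = 2
Gauss-Bonnet: total defect = 2*pi*chi = 4*pi; visible defects sum to (35/12)*pi

Answer: defect(P2) = (13/12)*pi


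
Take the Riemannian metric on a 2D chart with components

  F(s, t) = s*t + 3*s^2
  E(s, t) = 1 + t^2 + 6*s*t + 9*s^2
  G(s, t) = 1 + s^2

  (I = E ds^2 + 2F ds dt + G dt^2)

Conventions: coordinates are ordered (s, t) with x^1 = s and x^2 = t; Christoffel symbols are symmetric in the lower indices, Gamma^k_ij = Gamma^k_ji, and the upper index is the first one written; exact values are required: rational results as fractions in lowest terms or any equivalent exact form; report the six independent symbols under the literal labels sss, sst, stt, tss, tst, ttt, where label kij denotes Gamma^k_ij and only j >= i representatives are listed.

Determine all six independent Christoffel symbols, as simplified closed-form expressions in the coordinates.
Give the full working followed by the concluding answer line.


E = 1 + t^2 + 6*s*t + 9*s^2; F = s*t + 3*s^2; G = 1 + s^2
Gamma^k_ij = (1/2) g^{kl} (d_i g_jl + d_j g_il - d_l g_ij), with g^inv = (1/(EG-F^2)) [[G, -F], [-F, E]]
first partials: E_s = 6*t + 18*s, E_t = 2*t + 6*s, F_s = t + 6*s, F_t = s, G_s = 2*s, G_t = 0
D = EG - F^2 = 1 + t^2 + 6*s*t + 10*s^2
expanded: Gamma^s_ss = (G E_s - 2F F_s + F E_t)/(2D), Gamma^s_st = (G E_t - F G_s)/(2D), Gamma^s_tt = (2G F_t - G G_s - F G_t)/(2D), Gamma^t_ss = (2E F_s - E E_t - F E_s)/(2D), Gamma^t_st = (E G_s - F E_t)/(2D), Gamma^t_tt = (E G_t - 2F F_t + F G_s)/(2D); substitute and cancel common factors

Answer: Gamma_sss = (9*s + 3*t)/(10*s^2 + 6*s*t + t^2 + 1), Gamma_sst = (3*s + t)/(10*s^2 + 6*s*t + t^2 + 1), Gamma_stt = 0, Gamma_tss = 3*s/(10*s^2 + 6*s*t + t^2 + 1), Gamma_tst = s/(10*s^2 + 6*s*t + t^2 + 1), Gamma_ttt = 0


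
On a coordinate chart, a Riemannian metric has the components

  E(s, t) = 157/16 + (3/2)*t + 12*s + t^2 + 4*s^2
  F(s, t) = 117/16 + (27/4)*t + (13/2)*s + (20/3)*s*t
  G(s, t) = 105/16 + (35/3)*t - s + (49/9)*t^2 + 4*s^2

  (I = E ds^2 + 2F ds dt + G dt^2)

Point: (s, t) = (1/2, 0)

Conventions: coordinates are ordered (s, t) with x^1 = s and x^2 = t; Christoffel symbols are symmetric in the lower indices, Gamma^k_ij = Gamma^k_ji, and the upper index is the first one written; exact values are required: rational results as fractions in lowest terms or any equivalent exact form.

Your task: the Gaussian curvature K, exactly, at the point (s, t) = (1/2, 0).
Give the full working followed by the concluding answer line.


E = 269/16, F = 169/16, G = 113/16, EG - F^2 = 459/64 at the point
E_s = 16, E_t = 3/2, F_s = 13/2, F_t = 121/12, G_s = 3, G_t = 35/3
E_tt = 2, F_st = 20/3, G_ss = 8
The intrinsic route: Brioschi's K = (det M1 - det M2)/(EG - F^2)^2.
M1 = [[-E_tt/2 + F_st - G_ss/2, E_s/2, F_s - E_t/2], [F_t - G_s/2, E, F], [G_t/2, F, G]] = [[5/3, 8, 23/4], [103/12, 269/16, 169/16], [35/6, 169/16, 113/16]]; det M1 = -17437/768
M2 = [[0, E_t/2, G_s/2], [E_t/2, E, F], [G_s/2, F, G]] = [[0, 3/4, 3/2], [3/4, 269/16, 169/16], [3/2, 169/16, 113/16]]; det M2 = -4617/256
det M1 - det M2 = -1793/384; K = -1793/384 / (459/64)^2 = -57376/632043

Answer: K = -57376/632043


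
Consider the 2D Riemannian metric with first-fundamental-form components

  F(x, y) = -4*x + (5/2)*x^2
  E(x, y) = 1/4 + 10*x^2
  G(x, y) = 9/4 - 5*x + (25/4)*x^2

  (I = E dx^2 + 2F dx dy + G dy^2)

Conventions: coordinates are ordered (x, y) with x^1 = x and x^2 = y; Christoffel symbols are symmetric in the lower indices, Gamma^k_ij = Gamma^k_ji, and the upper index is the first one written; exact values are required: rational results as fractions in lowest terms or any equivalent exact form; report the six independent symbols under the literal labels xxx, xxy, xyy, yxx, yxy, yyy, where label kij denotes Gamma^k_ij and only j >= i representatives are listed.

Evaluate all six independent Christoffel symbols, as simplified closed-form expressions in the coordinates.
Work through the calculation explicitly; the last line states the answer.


E = 1/4 + 10*x^2; F = -4*x + (5/2)*x^2; G = 9/4 - 5*x + (25/4)*x^2
Gamma^k_ij = (1/2) g^{kl} (d_i g_jl + d_j g_il - d_l g_ij), with g^inv = (1/(EG-F^2)) [[G, -F], [-F, E]]
first partials: E_x = 20*x, E_y = 0, F_x = -4 + 5*x, F_y = 0, G_x = -5 + (25/2)*x, G_y = 0
D = EG - F^2 = 9/16 - (5/4)*x + (129/16)*x^2 - 30*x^3 + (225/4)*x^4
expanded: Gamma^x_xx = (G E_x - 2F F_x + F E_y)/(2D), Gamma^x_xy = (G E_y - F G_x)/(2D), Gamma^x_yy = (2G F_y - G G_x - F G_y)/(2D), Gamma^y_xx = (2E F_x - E E_y - F E_x)/(2D), Gamma^y_xy = (E G_x - F E_y)/(2D), Gamma^y_yy = (E G_y - 2F F_y + F G_x)/(2D); substitute and cancel common factors

Answer: Gamma_xxx = (800*x^3 - 320*x^2 + 104*x)/(900*x^4 - 480*x^3 + 129*x^2 - 20*x + 9), Gamma_xxy = (-250*x^3 + 500*x^2 - 160*x)/(900*x^4 - 480*x^3 + 129*x^2 - 20*x + 9), Gamma_xyy = (-625*x^3 + 750*x^2 - 425*x + 90)/(900*x^4 - 480*x^3 + 129*x^2 - 20*x + 9), Gamma_yxx = (400*x^3 + 20*x - 16)/(900*x^4 - 480*x^3 + 129*x^2 - 20*x + 9), Gamma_yxy = (1000*x^3 - 400*x^2 + 25*x - 10)/(900*x^4 - 480*x^3 + 129*x^2 - 20*x + 9), Gamma_yyy = (250*x^3 - 500*x^2 + 160*x)/(900*x^4 - 480*x^3 + 129*x^2 - 20*x + 9)


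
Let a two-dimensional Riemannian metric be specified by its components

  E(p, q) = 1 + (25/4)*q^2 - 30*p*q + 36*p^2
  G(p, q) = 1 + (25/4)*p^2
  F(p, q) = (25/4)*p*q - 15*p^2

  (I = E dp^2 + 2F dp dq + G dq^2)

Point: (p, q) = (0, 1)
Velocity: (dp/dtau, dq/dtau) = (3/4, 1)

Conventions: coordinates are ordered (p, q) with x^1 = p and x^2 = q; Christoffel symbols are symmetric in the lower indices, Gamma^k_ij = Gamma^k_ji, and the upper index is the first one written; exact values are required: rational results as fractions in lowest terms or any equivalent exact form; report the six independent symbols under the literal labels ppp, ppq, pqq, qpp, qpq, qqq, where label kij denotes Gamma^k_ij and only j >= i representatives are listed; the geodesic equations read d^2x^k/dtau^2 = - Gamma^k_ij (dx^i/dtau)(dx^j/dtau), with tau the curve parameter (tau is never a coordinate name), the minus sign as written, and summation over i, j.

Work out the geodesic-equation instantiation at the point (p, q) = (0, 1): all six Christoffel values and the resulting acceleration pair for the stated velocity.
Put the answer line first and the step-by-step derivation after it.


Answer: Gamma_ppp = -60/29, Gamma_ppq = 25/29, Gamma_pqq = 0, Gamma_qpp = 0, Gamma_qpq = 0, Gamma_qqq = 0; accelerations (d^2p/dtau^2, d^2q/dtau^2) = (-15/116, 0)

E = 29/4, F = 0, G = 1 at the point
E_p = -30, E_q = 25/2, F_p = 25/4, F_q = 0, G_p = 0, G_q = 0
EG - F^2 = 29/4;  g^inv = (4/29) * [[1, 0], [0, 29/4]]
first-kind symbols [ij,l] = (1/2)(d_i g_jl + d_j g_il - d_l g_ij): [pp,p] = E_p/2 = -15, [pp,q] = F_p - E_q/2 = 0, [pq,p] = E_q/2 = 25/4, [pq,q] = G_p/2 = 0, [qq,p] = F_q - G_p/2 = 0, [qq,q] = G_q/2 = 0
Gamma^p_ij = (G*[ij,p] - F*[ij,q])/(EG - F^2), Gamma^q_ij = (E*[ij,q] - F*[ij,p])/(EG - F^2)
Gamma_ppp = -60/29, Gamma_ppq = 25/29, Gamma_pqq = 0, Gamma_qpp = 0, Gamma_qpq = 0, Gamma_qqq = 0
d^2p/dtau^2 = -(Gamma_ppp*(3/4)^2 + 2*Gamma_ppq*(3/4)*(1) + Gamma_pqq*(1)^2) = -15/116
d^2q/dtau^2 = -(Gamma_qpp*(3/4)^2 + 2*Gamma_qpq*(3/4)*(1) + Gamma_qqq*(1)^2) = 0


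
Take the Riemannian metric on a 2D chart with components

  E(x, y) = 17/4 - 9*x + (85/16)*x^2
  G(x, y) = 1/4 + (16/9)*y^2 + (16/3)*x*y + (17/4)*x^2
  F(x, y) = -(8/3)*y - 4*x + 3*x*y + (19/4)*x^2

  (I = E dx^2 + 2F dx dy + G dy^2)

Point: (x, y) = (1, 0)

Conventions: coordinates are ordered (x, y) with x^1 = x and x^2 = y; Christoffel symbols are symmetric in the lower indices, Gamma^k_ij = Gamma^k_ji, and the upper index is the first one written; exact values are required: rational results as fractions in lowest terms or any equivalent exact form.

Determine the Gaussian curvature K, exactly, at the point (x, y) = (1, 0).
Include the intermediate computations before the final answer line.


E = 9/16, F = 3/4, G = 9/2, EG - F^2 = 63/32 at the point
E_x = 13/8, E_y = 0, F_x = 11/2, F_y = 1/3, G_x = 17/2, G_y = 16/3
E_yy = 0, F_xy = 3, G_xx = 17/2
Apply the Brioschi formula K = (det M1 - det M2)/(EG - F^2)^2 over the derivative matrices of E, F, G.
M1 = [[-E_yy/2 + F_xy - G_xx/2, E_x/2, F_x - E_y/2], [F_y - G_x/2, E, F], [G_y/2, F, G]] = [[-5/4, 13/16, 11/2], [-47/12, 9/16, 3/4], [8/3, 3/4, 9/2]]; det M1 = -699/64
M2 = [[0, E_y/2, G_x/2], [E_y/2, E, F], [G_x/2, F, G]] = [[0, 0, 17/4], [0, 9/16, 3/4], [17/4, 3/4, 9/2]]; det M2 = -2601/256
det M1 - det M2 = -195/256; K = -195/256 / (63/32)^2 = -260/1323

Answer: K = -260/1323


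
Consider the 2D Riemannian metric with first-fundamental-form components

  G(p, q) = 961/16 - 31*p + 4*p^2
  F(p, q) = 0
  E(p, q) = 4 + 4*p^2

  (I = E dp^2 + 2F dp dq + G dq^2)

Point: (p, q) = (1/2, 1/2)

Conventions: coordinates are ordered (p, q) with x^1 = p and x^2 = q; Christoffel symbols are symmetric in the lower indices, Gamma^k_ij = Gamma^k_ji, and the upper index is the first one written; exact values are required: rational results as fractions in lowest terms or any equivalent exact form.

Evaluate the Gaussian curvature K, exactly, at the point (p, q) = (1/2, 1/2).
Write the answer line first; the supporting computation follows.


Answer: K = -16/675

E = 5, F = 0, G = 729/16, EG - F^2 = 3645/16 at the point
E_p = 4, E_q = 0, F_p = 0, F_q = 0, G_p = -27, G_q = 0
E_qq = 0, F_pq = 0, G_pp = 8
Apply the Brioschi formula K = (det M1 - det M2)/(EG - F^2)^2 over the derivative matrices of E, F, G.
M1 = [[-E_qq/2 + F_pq - G_pp/2, E_p/2, F_p - E_q/2], [F_q - G_p/2, E, F], [G_q/2, F, G]] = [[-4, 2, 0], [27/2, 5, 0], [0, 0, 729/16]]; det M1 = -34263/16
M2 = [[0, E_q/2, G_p/2], [E_q/2, E, F], [G_p/2, F, G]] = [[0, 0, -27/2], [0, 5, 0], [-27/2, 0, 729/16]]; det M2 = -3645/4
det M1 - det M2 = -19683/16; K = -19683/16 / (3645/16)^2 = -16/675


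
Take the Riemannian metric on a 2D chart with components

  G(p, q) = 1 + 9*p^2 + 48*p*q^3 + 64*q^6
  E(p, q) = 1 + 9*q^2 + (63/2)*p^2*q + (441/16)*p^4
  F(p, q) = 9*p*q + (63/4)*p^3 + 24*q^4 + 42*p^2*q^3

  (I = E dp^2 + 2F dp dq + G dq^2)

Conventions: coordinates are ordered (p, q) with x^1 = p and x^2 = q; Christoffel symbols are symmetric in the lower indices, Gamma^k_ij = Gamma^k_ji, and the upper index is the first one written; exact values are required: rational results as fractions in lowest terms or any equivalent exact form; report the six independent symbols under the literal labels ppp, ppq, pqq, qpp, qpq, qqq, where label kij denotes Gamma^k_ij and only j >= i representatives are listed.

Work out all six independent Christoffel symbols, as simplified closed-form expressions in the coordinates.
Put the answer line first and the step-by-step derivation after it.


Answer: Gamma_ppp = (882*p^3 + 504*p*q)/(441*p^4 + 504*p^2*q + 144*p^2 + 768*p*q^3 + 1024*q^6 + 144*q^2 + 16), Gamma_ppq = (252*p^2 + 144*q)/(441*p^4 + 504*p^2*q + 144*p^2 + 768*p*q^3 + 1024*q^6 + 144*q^2 + 16), Gamma_pqq = (2016*p^2*q^2 + 1152*q^3)/(441*p^4 + 504*p^2*q + 144*p^2 + 768*p*q^3 + 1024*q^6 + 144*q^2 + 16), Gamma_qpp = (504*p^2 + 1344*p*q^3)/(441*p^4 + 504*p^2*q + 144*p^2 + 768*p*q^3 + 1024*q^6 + 144*q^2 + 16), Gamma_qpq = (144*p + 384*q^3)/(441*p^4 + 504*p^2*q + 144*p^2 + 768*p*q^3 + 1024*q^6 + 144*q^2 + 16), Gamma_qqq = (1152*p*q^2 + 3072*q^5)/(441*p^4 + 504*p^2*q + 144*p^2 + 768*p*q^3 + 1024*q^6 + 144*q^2 + 16)

E = 1 + 9*q^2 + (63/2)*p^2*q + (441/16)*p^4; F = 9*p*q + (63/4)*p^3 + 24*q^4 + 42*p^2*q^3; G = 1 + 9*p^2 + 48*p*q^3 + 64*q^6
Gamma^k_ij = (1/2) g^{kl} (d_i g_jl + d_j g_il - d_l g_ij), with g^inv = (1/(EG-F^2)) [[G, -F], [-F, E]]
first partials: E_p = 63*p*q + (441/4)*p^3, E_q = 18*q + (63/2)*p^2, F_p = 9*q + (189/4)*p^2 + 84*p*q^3, F_q = 9*p + 96*q^3 + 126*p^2*q^2, G_p = 18*p + 48*q^3, G_q = 144*p*q^2 + 384*q^5
D = EG - F^2 = 1 + 9*q^2 + 9*p^2 + (63/2)*p^2*q + 48*p*q^3 + (441/16)*p^4 + 64*q^6
expanded: Gamma^p_pp = (G E_p - 2F F_p + F E_q)/(2D), Gamma^p_pq = (G E_q - F G_p)/(2D), Gamma^p_qq = (2G F_q - G G_p - F G_q)/(2D), Gamma^q_pp = (2E F_p - E E_q - F E_p)/(2D), Gamma^q_pq = (E G_p - F E_q)/(2D), Gamma^q_qq = (E G_q - 2F F_q + F G_p)/(2D); substitute and cancel common factors


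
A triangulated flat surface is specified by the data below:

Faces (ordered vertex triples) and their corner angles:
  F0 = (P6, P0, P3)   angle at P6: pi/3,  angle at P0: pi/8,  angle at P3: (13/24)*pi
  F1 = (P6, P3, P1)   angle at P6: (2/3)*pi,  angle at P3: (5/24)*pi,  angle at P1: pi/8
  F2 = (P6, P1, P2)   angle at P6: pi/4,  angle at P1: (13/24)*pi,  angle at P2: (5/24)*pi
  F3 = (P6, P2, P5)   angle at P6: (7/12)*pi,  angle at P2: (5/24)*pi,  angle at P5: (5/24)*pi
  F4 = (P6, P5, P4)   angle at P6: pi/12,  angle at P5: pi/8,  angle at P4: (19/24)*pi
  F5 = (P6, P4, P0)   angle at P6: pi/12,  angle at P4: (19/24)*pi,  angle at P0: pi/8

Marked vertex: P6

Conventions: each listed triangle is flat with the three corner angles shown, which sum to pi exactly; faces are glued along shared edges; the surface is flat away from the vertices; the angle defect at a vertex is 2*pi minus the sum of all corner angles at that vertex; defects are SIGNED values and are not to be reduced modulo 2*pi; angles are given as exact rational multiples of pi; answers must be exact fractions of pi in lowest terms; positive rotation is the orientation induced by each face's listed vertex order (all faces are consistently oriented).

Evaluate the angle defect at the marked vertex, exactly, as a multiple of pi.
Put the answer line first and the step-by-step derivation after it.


Answer: defect(P6) = 0

Sum of corner angles at P6: 2*pi
defect = 2*pi - 2*pi


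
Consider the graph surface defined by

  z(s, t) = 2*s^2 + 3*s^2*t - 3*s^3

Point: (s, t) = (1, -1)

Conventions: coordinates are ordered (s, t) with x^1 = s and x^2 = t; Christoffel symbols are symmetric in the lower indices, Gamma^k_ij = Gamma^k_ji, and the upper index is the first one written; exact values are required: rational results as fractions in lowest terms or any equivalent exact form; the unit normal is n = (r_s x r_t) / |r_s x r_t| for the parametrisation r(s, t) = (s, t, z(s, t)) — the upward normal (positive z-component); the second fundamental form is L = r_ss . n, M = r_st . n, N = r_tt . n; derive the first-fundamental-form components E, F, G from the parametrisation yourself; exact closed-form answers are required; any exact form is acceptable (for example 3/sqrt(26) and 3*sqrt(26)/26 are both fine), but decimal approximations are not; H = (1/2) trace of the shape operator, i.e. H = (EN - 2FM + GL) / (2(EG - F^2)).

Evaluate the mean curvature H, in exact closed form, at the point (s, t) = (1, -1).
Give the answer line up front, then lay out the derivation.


Answer: H = 98*sqrt(131)/17161

z_s = -11, z_t = 3, z_ss = -20, z_st = 6, z_tt = 0
E = 122, F = -33, G = 10; answer radicand W^2 = 131
unnormalised second-form numerators: l = -20, m = 6, n = 0; L = l/sqrt(131), and similarly M = m/sqrt(W^2), N = n/sqrt(W^2)
H = (E*n - 2*F*m + G*l) / (2*(EG - F^2)*sqrt(W^2)); E*n - 2*F*m + G*l = 196, EG - F^2 = 131, so H = (98/131)/sqrt(131)


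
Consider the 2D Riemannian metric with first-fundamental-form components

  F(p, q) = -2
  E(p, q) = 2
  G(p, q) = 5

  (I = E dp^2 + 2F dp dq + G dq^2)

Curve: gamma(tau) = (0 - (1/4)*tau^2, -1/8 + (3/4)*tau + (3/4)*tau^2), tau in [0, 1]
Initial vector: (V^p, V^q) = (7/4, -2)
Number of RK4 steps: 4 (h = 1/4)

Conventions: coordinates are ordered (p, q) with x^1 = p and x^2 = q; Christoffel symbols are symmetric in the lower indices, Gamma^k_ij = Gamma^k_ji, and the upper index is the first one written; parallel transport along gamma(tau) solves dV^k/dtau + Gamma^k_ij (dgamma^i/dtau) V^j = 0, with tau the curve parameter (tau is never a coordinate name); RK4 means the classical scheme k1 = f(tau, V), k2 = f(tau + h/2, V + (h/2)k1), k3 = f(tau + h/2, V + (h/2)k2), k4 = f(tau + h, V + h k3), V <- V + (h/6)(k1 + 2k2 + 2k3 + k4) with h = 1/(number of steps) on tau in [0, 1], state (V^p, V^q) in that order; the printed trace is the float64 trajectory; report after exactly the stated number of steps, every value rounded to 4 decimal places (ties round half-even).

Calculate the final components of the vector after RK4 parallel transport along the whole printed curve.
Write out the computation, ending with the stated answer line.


gamma'(tau) = (-(1/2)*tau, 3/4 + (3/2)*tau); f(tau, V)^k = -Gamma^k_ij(gamma(tau)) gamma'^i(tau) V^j; h = 1/4; intermediate values shown to 6 dp
curve data and Christoffel symbols at the stage parameters:
  tau = 0.000000: gamma = (0.000000, -0.125000), gamma' = (0.000000, 0.750000); Gamma_ppp = 0.000000, Gamma_ppq = 0.000000, Gamma_pqq = 0.000000, Gamma_qpp = 0.000000, Gamma_qpq = 0.000000, Gamma_qqq = 0.000000
  tau = 0.125000: gamma = (-0.003906, -0.019531), gamma' = (-0.062500, 0.937500); Gamma_ppp = 0.000000, Gamma_ppq = 0.000000, Gamma_pqq = 0.000000, Gamma_qpp = 0.000000, Gamma_qpq = 0.000000, Gamma_qqq = 0.000000
  tau = 0.250000: gamma = (-0.015625, 0.109375), gamma' = (-0.125000, 1.125000); Gamma_ppp = 0.000000, Gamma_ppq = 0.000000, Gamma_pqq = 0.000000, Gamma_qpp = 0.000000, Gamma_qpq = 0.000000, Gamma_qqq = 0.000000
  tau = 0.375000: gamma = (-0.035156, 0.261719), gamma' = (-0.187500, 1.312500); Gamma_ppp = 0.000000, Gamma_ppq = 0.000000, Gamma_pqq = 0.000000, Gamma_qpp = 0.000000, Gamma_qpq = 0.000000, Gamma_qqq = 0.000000
  tau = 0.500000: gamma = (-0.062500, 0.437500), gamma' = (-0.250000, 1.500000); Gamma_ppp = 0.000000, Gamma_ppq = 0.000000, Gamma_pqq = 0.000000, Gamma_qpp = 0.000000, Gamma_qpq = 0.000000, Gamma_qqq = 0.000000
  tau = 0.625000: gamma = (-0.097656, 0.636719), gamma' = (-0.312500, 1.687500); Gamma_ppp = 0.000000, Gamma_ppq = 0.000000, Gamma_pqq = 0.000000, Gamma_qpp = 0.000000, Gamma_qpq = 0.000000, Gamma_qqq = 0.000000
  tau = 0.750000: gamma = (-0.140625, 0.859375), gamma' = (-0.375000, 1.875000); Gamma_ppp = 0.000000, Gamma_ppq = 0.000000, Gamma_pqq = 0.000000, Gamma_qpp = 0.000000, Gamma_qpq = 0.000000, Gamma_qqq = 0.000000
  tau = 0.875000: gamma = (-0.191406, 1.105469), gamma' = (-0.437500, 2.062500); Gamma_ppp = 0.000000, Gamma_ppq = 0.000000, Gamma_pqq = 0.000000, Gamma_qpp = 0.000000, Gamma_qpq = 0.000000, Gamma_qqq = 0.000000
  tau = 1.000000: gamma = (-0.250000, 1.375000), gamma' = (-0.500000, 2.250000); Gamma_ppp = 0.000000, Gamma_ppq = 0.000000, Gamma_pqq = 0.000000, Gamma_qpp = 0.000000, Gamma_qpq = 0.000000, Gamma_qqq = 0.000000
step 0: V^p = 1.7500, V^q = -2.0000
step 1: k1 = (0.000000, 0.000000), k2 = (0.000000, 0.000000), k3 = (0.000000, 0.000000), k4 = (0.000000, 0.000000); V <- V + (h/6)(k1 + 2k2 + 2k3 + k4): V^p = 1.7500, V^q = -2.0000
step 2: k1 = (0.000000, 0.000000), k2 = (0.000000, 0.000000), k3 = (0.000000, 0.000000), k4 = (0.000000, 0.000000); V <- V + (h/6)(k1 + 2k2 + 2k3 + k4): V^p = 1.7500, V^q = -2.0000
step 3: k1 = (0.000000, 0.000000), k2 = (0.000000, 0.000000), k3 = (0.000000, 0.000000), k4 = (0.000000, 0.000000); V <- V + (h/6)(k1 + 2k2 + 2k3 + k4): V^p = 1.7500, V^q = -2.0000
step 4: k1 = (0.000000, 0.000000), k2 = (0.000000, 0.000000), k3 = (0.000000, 0.000000), k4 = (0.000000, 0.000000); V <- V + (h/6)(k1 + 2k2 + 2k3 + k4): V^p = 1.7500, V^q = -2.0000

Answer: V^p = 1.7500, V^q = -2.0000


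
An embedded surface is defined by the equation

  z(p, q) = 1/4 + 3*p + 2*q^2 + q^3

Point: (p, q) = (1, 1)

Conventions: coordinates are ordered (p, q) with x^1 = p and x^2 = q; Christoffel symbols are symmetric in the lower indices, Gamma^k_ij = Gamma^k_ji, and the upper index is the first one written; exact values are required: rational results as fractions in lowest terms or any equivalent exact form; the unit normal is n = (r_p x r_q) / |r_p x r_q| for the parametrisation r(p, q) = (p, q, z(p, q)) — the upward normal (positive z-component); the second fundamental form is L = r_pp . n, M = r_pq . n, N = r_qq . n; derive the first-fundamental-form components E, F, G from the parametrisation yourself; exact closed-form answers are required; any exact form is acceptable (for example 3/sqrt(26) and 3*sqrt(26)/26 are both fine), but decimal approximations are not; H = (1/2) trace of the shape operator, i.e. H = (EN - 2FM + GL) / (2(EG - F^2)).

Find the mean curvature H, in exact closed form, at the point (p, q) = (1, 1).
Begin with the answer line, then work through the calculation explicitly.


Answer: H = 50*sqrt(59)/3481

z_p = 3, z_q = 7, z_pp = 0, z_pq = 0, z_qq = 10
E = 10, F = 21, G = 50; answer radicand W^2 = 59
unnormalised second-form numerators: l = 0, m = 0, n = 10; L = l/sqrt(59), and similarly M = m/sqrt(W^2), N = n/sqrt(W^2)
H = (E*n - 2*F*m + G*l) / (2*(EG - F^2)*sqrt(W^2)); E*n - 2*F*m + G*l = 100, EG - F^2 = 59, so H = (50/59)/sqrt(59)


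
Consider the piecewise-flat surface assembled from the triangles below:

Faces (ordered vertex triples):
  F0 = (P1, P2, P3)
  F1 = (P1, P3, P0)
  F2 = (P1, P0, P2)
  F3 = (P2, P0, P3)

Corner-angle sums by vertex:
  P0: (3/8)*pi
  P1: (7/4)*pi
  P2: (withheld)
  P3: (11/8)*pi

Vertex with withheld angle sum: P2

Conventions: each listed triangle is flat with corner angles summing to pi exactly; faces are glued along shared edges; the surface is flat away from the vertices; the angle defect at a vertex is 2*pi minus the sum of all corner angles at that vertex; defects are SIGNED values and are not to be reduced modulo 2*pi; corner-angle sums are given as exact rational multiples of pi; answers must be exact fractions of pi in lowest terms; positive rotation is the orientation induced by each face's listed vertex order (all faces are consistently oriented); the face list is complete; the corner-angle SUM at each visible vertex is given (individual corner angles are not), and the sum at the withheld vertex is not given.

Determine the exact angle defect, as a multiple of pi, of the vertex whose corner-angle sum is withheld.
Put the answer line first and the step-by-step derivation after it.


Answer: defect(P2) = (3/2)*pi

V = 4, E = 6, F = 4; chi = V - E + F = 2
Gauss-Bonnet: total defect = 2*pi*chi = 4*pi; visible defects sum to (5/2)*pi


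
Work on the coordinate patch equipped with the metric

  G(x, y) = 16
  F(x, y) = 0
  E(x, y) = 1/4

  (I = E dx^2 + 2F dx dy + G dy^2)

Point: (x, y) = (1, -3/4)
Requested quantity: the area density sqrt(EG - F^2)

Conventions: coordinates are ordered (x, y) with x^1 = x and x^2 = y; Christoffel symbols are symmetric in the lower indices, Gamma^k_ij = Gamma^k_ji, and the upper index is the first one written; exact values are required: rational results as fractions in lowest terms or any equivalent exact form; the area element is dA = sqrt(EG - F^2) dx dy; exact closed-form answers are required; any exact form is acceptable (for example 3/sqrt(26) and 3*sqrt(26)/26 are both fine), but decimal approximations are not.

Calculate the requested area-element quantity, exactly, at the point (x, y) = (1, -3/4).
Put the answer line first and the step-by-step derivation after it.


Answer: sqrt(EG - F^2) = 2

E = 1/4, F = 0, G = 16; EG - F^2 = 4


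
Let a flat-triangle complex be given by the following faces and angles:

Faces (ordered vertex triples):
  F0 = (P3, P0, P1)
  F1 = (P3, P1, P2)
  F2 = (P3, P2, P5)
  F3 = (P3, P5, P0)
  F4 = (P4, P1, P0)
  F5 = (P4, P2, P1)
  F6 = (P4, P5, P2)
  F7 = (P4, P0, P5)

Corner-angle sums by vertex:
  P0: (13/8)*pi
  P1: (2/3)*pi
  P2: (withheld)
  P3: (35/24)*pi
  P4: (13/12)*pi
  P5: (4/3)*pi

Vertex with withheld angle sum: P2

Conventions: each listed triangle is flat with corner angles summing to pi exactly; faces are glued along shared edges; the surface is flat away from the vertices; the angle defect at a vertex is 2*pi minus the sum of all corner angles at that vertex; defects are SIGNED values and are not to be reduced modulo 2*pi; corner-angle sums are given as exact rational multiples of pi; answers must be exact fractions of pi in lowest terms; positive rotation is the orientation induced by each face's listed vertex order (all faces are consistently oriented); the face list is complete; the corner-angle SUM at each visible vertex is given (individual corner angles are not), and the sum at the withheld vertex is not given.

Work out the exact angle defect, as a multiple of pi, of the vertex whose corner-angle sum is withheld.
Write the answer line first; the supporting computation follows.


Answer: defect(P2) = pi/6

V = 6, E = 12, F = 8; chi = V - E + F = 2
Gauss-Bonnet: total defect = 2*pi*chi = 4*pi; visible defects sum to (23/6)*pi


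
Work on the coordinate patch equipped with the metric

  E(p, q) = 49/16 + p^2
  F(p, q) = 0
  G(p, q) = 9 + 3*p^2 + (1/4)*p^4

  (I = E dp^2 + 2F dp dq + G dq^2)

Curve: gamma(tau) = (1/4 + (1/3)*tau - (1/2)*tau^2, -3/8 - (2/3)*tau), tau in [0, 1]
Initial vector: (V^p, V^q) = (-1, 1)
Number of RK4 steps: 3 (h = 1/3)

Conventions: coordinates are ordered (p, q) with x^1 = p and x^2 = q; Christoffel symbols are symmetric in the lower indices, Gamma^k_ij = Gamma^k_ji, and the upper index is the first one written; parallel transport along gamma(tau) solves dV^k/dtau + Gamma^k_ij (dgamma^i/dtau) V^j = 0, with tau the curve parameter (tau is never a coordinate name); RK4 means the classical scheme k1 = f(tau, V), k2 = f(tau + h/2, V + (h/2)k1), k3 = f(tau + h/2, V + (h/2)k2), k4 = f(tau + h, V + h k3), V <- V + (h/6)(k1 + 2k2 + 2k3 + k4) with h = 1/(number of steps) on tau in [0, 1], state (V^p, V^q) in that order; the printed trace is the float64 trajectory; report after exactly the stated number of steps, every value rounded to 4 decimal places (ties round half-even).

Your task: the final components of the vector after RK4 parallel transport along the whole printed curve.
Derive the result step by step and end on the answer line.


gamma'(tau) = (1/3 - tau, -2/3); f(tau, V)^k = -Gamma^k_ij(gamma(tau)) gamma'^i(tau) V^j; h = 1/3; intermediate values shown to 6 dp
curve data and Christoffel symbols at the stage parameters:
  tau = 0.000000: gamma = (0.250000, -0.375000), gamma' = (0.333333, -0.666667); Gamma_ppp = 0.080000, Gamma_ppq = 0.000000, Gamma_pqq = -0.242500, Gamma_qpp = 0.000000, Gamma_qpq = 0.082474, Gamma_qqq = 0.000000
  tau = 0.166667: gamma = (0.291667, -0.486111), gamma' = (0.166667, -0.666667); Gamma_ppp = 0.092664, Gamma_ppq = 0.000000, Gamma_pqq = -0.281934, Gamma_qpp = 0.000000, Gamma_qpq = 0.095863, Gamma_qqq = 0.000000
  tau = 0.333333: gamma = (0.305556, -0.597222), gamma' = (0.000000, -0.666667); Gamma_ppp = 0.096822, Gamma_ppq = 0.000000, Gamma_pqq = -0.294984, Gamma_qpp = 0.000000, Gamma_qpq = 0.100291, Gamma_qqq = 0.000000
  tau = 0.500000: gamma = (0.291667, -0.708333), gamma' = (-0.166667, -0.666667); Gamma_ppp = 0.092664, Gamma_ppq = 0.000000, Gamma_pqq = -0.281934, Gamma_qpp = 0.000000, Gamma_qpq = 0.095863, Gamma_qqq = 0.000000
  tau = 0.666667: gamma = (0.250000, -0.819444), gamma' = (-0.333333, -0.666667); Gamma_ppp = 0.080000, Gamma_ppq = 0.000000, Gamma_pqq = -0.242500, Gamma_qpp = 0.000000, Gamma_qpq = 0.082474, Gamma_qqq = 0.000000
  tau = 0.833333: gamma = (0.180556, -0.930556), gamma' = (-0.500000, -0.666667); Gamma_ppp = 0.058336, Gamma_ppq = 0.000000, Gamma_pqq = -0.175959, Gamma_qpp = 0.000000, Gamma_qpq = 0.059860, Gamma_qqq = 0.000000
  tau = 1.000000: gamma = (0.083333, -1.041667), gamma' = (-0.666667, -0.666667); Gamma_ppp = 0.027149, Gamma_ppq = 0.000000, Gamma_pqq = -0.081542, Gamma_qpp = 0.000000, Gamma_qpq = 0.027746, Gamma_qqq = 0.000000
step 0: V^p = -1.0000, V^q = 1.0000
step 1: k1 = (-0.135000, -0.082474), k2 = (-0.169581, -0.081104), k3 = (-0.169535, -0.081476), k4 = (-0.191315, -0.070639); V <- V + (h/6)(k1 + 2k2 + 2k3 + k4): V^p = -1.0558, V^q = 0.9734
step 2: k1 = (-0.191431, -0.070592), k2 = (-0.197549, -0.054150), k3 = (-0.198080, -0.054171), k4 = (-0.184367, -0.035417); V <- V + (h/6)(k1 + 2k2 + 2k3 + k4): V^p = -1.1206, V^q = 0.9555
step 3: k1 = (-0.184357, -0.035348), k2 = (-0.144978, -0.017525), k3 = (-0.145135, -0.017175), k4 = (-0.072790, -0.004055); V <- V + (h/6)(k1 + 2k2 + 2k3 + k4): V^p = -1.1672, V^q = 0.9495

Answer: V^p = -1.1672, V^q = 0.9495


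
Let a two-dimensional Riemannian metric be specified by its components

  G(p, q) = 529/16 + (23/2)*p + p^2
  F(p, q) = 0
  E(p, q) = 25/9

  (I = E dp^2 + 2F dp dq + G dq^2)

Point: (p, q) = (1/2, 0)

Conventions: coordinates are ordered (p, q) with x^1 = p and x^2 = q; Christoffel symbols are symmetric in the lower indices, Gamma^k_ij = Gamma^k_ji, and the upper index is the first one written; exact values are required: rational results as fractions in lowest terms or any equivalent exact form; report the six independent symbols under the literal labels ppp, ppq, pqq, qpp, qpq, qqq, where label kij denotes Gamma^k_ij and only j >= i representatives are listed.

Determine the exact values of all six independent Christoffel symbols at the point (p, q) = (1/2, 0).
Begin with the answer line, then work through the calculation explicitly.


Answer: Gamma_ppp = 0, Gamma_ppq = 0, Gamma_pqq = -9/4, Gamma_qpp = 0, Gamma_qpq = 4/25, Gamma_qqq = 0

E = 25/9, F = 0, G = 625/16 at the point
E_p = 0, E_q = 0, F_p = 0, F_q = 0, G_p = 25/2, G_q = 0
EG - F^2 = 15625/144;  g^inv = (144/15625) * [[625/16, 0], [0, 25/9]]
first-kind symbols [ij,l] = (1/2)(d_i g_jl + d_j g_il - d_l g_ij): [pp,p] = E_p/2 = 0, [pp,q] = F_p - E_q/2 = 0, [pq,p] = E_q/2 = 0, [pq,q] = G_p/2 = 25/4, [qq,p] = F_q - G_p/2 = -25/4, [qq,q] = G_q/2 = 0
Gamma^p_ij = (G*[ij,p] - F*[ij,q])/(EG - F^2), Gamma^q_ij = (E*[ij,q] - F*[ij,p])/(EG - F^2)
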